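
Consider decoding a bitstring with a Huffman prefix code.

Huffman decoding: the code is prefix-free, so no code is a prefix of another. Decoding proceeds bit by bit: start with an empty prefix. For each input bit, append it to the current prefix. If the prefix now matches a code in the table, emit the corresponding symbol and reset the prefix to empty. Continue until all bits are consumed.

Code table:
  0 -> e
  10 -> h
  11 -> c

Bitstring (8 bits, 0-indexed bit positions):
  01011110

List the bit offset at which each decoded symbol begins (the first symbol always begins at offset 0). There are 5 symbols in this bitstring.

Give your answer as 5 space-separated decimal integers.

Answer: 0 1 3 5 7

Derivation:
Bit 0: prefix='0' -> emit 'e', reset
Bit 1: prefix='1' (no match yet)
Bit 2: prefix='10' -> emit 'h', reset
Bit 3: prefix='1' (no match yet)
Bit 4: prefix='11' -> emit 'c', reset
Bit 5: prefix='1' (no match yet)
Bit 6: prefix='11' -> emit 'c', reset
Bit 7: prefix='0' -> emit 'e', reset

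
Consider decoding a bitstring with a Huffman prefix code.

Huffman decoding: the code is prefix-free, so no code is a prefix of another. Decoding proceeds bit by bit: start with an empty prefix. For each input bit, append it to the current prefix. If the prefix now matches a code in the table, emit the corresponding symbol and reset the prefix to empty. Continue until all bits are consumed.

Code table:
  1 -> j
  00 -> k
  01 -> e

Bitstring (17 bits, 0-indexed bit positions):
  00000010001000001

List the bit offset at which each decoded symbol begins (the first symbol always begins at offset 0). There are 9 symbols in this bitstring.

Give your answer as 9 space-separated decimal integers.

Bit 0: prefix='0' (no match yet)
Bit 1: prefix='00' -> emit 'k', reset
Bit 2: prefix='0' (no match yet)
Bit 3: prefix='00' -> emit 'k', reset
Bit 4: prefix='0' (no match yet)
Bit 5: prefix='00' -> emit 'k', reset
Bit 6: prefix='1' -> emit 'j', reset
Bit 7: prefix='0' (no match yet)
Bit 8: prefix='00' -> emit 'k', reset
Bit 9: prefix='0' (no match yet)
Bit 10: prefix='01' -> emit 'e', reset
Bit 11: prefix='0' (no match yet)
Bit 12: prefix='00' -> emit 'k', reset
Bit 13: prefix='0' (no match yet)
Bit 14: prefix='00' -> emit 'k', reset
Bit 15: prefix='0' (no match yet)
Bit 16: prefix='01' -> emit 'e', reset

Answer: 0 2 4 6 7 9 11 13 15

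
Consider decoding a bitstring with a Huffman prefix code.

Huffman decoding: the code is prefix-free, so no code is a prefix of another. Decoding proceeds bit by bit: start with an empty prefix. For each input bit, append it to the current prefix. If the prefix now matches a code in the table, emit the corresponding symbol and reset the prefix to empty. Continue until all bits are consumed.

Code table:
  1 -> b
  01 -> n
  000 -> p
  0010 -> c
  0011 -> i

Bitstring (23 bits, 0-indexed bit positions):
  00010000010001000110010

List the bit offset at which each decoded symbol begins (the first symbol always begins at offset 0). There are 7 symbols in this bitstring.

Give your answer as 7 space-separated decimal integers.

Answer: 0 3 4 7 11 15 19

Derivation:
Bit 0: prefix='0' (no match yet)
Bit 1: prefix='00' (no match yet)
Bit 2: prefix='000' -> emit 'p', reset
Bit 3: prefix='1' -> emit 'b', reset
Bit 4: prefix='0' (no match yet)
Bit 5: prefix='00' (no match yet)
Bit 6: prefix='000' -> emit 'p', reset
Bit 7: prefix='0' (no match yet)
Bit 8: prefix='00' (no match yet)
Bit 9: prefix='001' (no match yet)
Bit 10: prefix='0010' -> emit 'c', reset
Bit 11: prefix='0' (no match yet)
Bit 12: prefix='00' (no match yet)
Bit 13: prefix='001' (no match yet)
Bit 14: prefix='0010' -> emit 'c', reset
Bit 15: prefix='0' (no match yet)
Bit 16: prefix='00' (no match yet)
Bit 17: prefix='001' (no match yet)
Bit 18: prefix='0011' -> emit 'i', reset
Bit 19: prefix='0' (no match yet)
Bit 20: prefix='00' (no match yet)
Bit 21: prefix='001' (no match yet)
Bit 22: prefix='0010' -> emit 'c', reset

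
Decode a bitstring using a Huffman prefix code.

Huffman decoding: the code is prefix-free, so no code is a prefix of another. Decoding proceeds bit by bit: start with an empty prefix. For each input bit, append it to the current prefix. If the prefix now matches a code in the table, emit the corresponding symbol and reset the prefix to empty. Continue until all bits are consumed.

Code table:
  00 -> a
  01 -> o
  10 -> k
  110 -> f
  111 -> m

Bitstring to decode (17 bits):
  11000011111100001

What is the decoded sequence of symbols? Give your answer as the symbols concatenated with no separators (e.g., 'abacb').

Bit 0: prefix='1' (no match yet)
Bit 1: prefix='11' (no match yet)
Bit 2: prefix='110' -> emit 'f', reset
Bit 3: prefix='0' (no match yet)
Bit 4: prefix='00' -> emit 'a', reset
Bit 5: prefix='0' (no match yet)
Bit 6: prefix='01' -> emit 'o', reset
Bit 7: prefix='1' (no match yet)
Bit 8: prefix='11' (no match yet)
Bit 9: prefix='111' -> emit 'm', reset
Bit 10: prefix='1' (no match yet)
Bit 11: prefix='11' (no match yet)
Bit 12: prefix='110' -> emit 'f', reset
Bit 13: prefix='0' (no match yet)
Bit 14: prefix='00' -> emit 'a', reset
Bit 15: prefix='0' (no match yet)
Bit 16: prefix='01' -> emit 'o', reset

Answer: faomfao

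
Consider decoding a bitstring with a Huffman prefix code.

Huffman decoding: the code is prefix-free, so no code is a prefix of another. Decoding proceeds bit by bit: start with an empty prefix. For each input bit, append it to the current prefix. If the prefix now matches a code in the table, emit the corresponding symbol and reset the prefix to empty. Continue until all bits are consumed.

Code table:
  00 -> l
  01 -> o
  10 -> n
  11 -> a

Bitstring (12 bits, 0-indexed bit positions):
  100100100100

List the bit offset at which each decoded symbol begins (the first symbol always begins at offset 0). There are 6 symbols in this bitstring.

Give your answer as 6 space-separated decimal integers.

Bit 0: prefix='1' (no match yet)
Bit 1: prefix='10' -> emit 'n', reset
Bit 2: prefix='0' (no match yet)
Bit 3: prefix='01' -> emit 'o', reset
Bit 4: prefix='0' (no match yet)
Bit 5: prefix='00' -> emit 'l', reset
Bit 6: prefix='1' (no match yet)
Bit 7: prefix='10' -> emit 'n', reset
Bit 8: prefix='0' (no match yet)
Bit 9: prefix='01' -> emit 'o', reset
Bit 10: prefix='0' (no match yet)
Bit 11: prefix='00' -> emit 'l', reset

Answer: 0 2 4 6 8 10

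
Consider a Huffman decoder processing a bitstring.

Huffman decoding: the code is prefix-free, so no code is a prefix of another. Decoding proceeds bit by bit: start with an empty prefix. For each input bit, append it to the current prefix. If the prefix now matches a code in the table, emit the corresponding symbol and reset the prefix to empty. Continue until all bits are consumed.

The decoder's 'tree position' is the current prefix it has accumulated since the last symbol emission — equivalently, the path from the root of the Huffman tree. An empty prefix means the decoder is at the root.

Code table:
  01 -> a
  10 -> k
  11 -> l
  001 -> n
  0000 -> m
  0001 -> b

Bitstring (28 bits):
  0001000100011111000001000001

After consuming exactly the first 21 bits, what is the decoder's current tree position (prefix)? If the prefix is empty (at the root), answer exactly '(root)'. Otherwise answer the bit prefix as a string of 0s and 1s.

Bit 0: prefix='0' (no match yet)
Bit 1: prefix='00' (no match yet)
Bit 2: prefix='000' (no match yet)
Bit 3: prefix='0001' -> emit 'b', reset
Bit 4: prefix='0' (no match yet)
Bit 5: prefix='00' (no match yet)
Bit 6: prefix='000' (no match yet)
Bit 7: prefix='0001' -> emit 'b', reset
Bit 8: prefix='0' (no match yet)
Bit 9: prefix='00' (no match yet)
Bit 10: prefix='000' (no match yet)
Bit 11: prefix='0001' -> emit 'b', reset
Bit 12: prefix='1' (no match yet)
Bit 13: prefix='11' -> emit 'l', reset
Bit 14: prefix='1' (no match yet)
Bit 15: prefix='11' -> emit 'l', reset
Bit 16: prefix='0' (no match yet)
Bit 17: prefix='00' (no match yet)
Bit 18: prefix='000' (no match yet)
Bit 19: prefix='0000' -> emit 'm', reset
Bit 20: prefix='0' (no match yet)

Answer: 0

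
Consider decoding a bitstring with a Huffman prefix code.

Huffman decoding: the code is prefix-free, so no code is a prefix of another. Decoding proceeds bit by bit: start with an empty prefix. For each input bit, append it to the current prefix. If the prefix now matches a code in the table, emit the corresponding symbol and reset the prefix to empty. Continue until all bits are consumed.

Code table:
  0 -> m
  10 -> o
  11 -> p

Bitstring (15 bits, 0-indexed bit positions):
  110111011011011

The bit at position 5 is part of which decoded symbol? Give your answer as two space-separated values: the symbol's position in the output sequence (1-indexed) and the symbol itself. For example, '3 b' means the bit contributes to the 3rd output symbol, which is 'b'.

Bit 0: prefix='1' (no match yet)
Bit 1: prefix='11' -> emit 'p', reset
Bit 2: prefix='0' -> emit 'm', reset
Bit 3: prefix='1' (no match yet)
Bit 4: prefix='11' -> emit 'p', reset
Bit 5: prefix='1' (no match yet)
Bit 6: prefix='10' -> emit 'o', reset
Bit 7: prefix='1' (no match yet)
Bit 8: prefix='11' -> emit 'p', reset
Bit 9: prefix='0' -> emit 'm', reset

Answer: 4 o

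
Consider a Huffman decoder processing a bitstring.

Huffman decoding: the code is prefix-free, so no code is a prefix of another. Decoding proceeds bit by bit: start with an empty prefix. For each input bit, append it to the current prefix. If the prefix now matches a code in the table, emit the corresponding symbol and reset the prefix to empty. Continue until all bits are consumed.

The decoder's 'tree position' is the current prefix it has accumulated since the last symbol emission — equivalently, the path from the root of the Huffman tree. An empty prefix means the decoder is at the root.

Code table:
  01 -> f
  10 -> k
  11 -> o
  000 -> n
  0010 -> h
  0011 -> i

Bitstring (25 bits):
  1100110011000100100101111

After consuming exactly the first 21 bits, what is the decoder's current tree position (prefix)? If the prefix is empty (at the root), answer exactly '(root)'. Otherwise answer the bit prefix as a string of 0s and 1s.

Bit 0: prefix='1' (no match yet)
Bit 1: prefix='11' -> emit 'o', reset
Bit 2: prefix='0' (no match yet)
Bit 3: prefix='00' (no match yet)
Bit 4: prefix='001' (no match yet)
Bit 5: prefix='0011' -> emit 'i', reset
Bit 6: prefix='0' (no match yet)
Bit 7: prefix='00' (no match yet)
Bit 8: prefix='001' (no match yet)
Bit 9: prefix='0011' -> emit 'i', reset
Bit 10: prefix='0' (no match yet)
Bit 11: prefix='00' (no match yet)
Bit 12: prefix='000' -> emit 'n', reset
Bit 13: prefix='1' (no match yet)
Bit 14: prefix='10' -> emit 'k', reset
Bit 15: prefix='0' (no match yet)
Bit 16: prefix='01' -> emit 'f', reset
Bit 17: prefix='0' (no match yet)
Bit 18: prefix='00' (no match yet)
Bit 19: prefix='001' (no match yet)
Bit 20: prefix='0010' -> emit 'h', reset

Answer: (root)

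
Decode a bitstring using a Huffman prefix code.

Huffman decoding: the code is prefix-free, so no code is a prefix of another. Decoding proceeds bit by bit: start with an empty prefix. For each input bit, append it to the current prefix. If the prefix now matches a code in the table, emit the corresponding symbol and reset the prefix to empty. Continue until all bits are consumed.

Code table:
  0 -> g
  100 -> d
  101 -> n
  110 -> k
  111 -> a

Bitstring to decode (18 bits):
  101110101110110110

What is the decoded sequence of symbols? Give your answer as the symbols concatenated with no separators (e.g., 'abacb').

Answer: nknkkk

Derivation:
Bit 0: prefix='1' (no match yet)
Bit 1: prefix='10' (no match yet)
Bit 2: prefix='101' -> emit 'n', reset
Bit 3: prefix='1' (no match yet)
Bit 4: prefix='11' (no match yet)
Bit 5: prefix='110' -> emit 'k', reset
Bit 6: prefix='1' (no match yet)
Bit 7: prefix='10' (no match yet)
Bit 8: prefix='101' -> emit 'n', reset
Bit 9: prefix='1' (no match yet)
Bit 10: prefix='11' (no match yet)
Bit 11: prefix='110' -> emit 'k', reset
Bit 12: prefix='1' (no match yet)
Bit 13: prefix='11' (no match yet)
Bit 14: prefix='110' -> emit 'k', reset
Bit 15: prefix='1' (no match yet)
Bit 16: prefix='11' (no match yet)
Bit 17: prefix='110' -> emit 'k', reset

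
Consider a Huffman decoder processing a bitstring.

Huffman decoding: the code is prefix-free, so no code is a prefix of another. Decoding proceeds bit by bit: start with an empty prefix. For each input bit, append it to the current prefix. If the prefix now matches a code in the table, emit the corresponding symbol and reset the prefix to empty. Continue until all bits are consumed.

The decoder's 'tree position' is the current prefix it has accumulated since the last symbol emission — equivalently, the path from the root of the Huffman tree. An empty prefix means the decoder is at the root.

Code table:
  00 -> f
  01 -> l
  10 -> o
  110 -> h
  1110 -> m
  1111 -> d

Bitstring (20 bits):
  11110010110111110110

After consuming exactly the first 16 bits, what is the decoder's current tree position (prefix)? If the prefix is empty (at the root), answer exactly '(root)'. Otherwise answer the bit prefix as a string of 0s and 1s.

Bit 0: prefix='1' (no match yet)
Bit 1: prefix='11' (no match yet)
Bit 2: prefix='111' (no match yet)
Bit 3: prefix='1111' -> emit 'd', reset
Bit 4: prefix='0' (no match yet)
Bit 5: prefix='00' -> emit 'f', reset
Bit 6: prefix='1' (no match yet)
Bit 7: prefix='10' -> emit 'o', reset
Bit 8: prefix='1' (no match yet)
Bit 9: prefix='11' (no match yet)
Bit 10: prefix='110' -> emit 'h', reset
Bit 11: prefix='1' (no match yet)
Bit 12: prefix='11' (no match yet)
Bit 13: prefix='111' (no match yet)
Bit 14: prefix='1111' -> emit 'd', reset
Bit 15: prefix='1' (no match yet)

Answer: 1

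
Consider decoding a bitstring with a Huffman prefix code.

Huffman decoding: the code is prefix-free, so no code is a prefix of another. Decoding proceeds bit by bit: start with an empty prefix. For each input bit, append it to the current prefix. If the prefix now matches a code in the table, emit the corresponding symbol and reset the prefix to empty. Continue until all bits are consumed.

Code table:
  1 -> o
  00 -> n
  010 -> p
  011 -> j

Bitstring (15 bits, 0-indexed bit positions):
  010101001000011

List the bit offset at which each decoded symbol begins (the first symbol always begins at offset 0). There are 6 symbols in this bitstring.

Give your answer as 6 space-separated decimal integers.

Bit 0: prefix='0' (no match yet)
Bit 1: prefix='01' (no match yet)
Bit 2: prefix='010' -> emit 'p', reset
Bit 3: prefix='1' -> emit 'o', reset
Bit 4: prefix='0' (no match yet)
Bit 5: prefix='01' (no match yet)
Bit 6: prefix='010' -> emit 'p', reset
Bit 7: prefix='0' (no match yet)
Bit 8: prefix='01' (no match yet)
Bit 9: prefix='010' -> emit 'p', reset
Bit 10: prefix='0' (no match yet)
Bit 11: prefix='00' -> emit 'n', reset
Bit 12: prefix='0' (no match yet)
Bit 13: prefix='01' (no match yet)
Bit 14: prefix='011' -> emit 'j', reset

Answer: 0 3 4 7 10 12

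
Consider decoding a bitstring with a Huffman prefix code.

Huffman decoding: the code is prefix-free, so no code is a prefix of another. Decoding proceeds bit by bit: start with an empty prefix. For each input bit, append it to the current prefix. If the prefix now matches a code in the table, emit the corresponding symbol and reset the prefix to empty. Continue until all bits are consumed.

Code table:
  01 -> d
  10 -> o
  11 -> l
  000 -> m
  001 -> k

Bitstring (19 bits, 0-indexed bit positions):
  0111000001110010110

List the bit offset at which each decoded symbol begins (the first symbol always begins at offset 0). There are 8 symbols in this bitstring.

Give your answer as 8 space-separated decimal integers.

Bit 0: prefix='0' (no match yet)
Bit 1: prefix='01' -> emit 'd', reset
Bit 2: prefix='1' (no match yet)
Bit 3: prefix='11' -> emit 'l', reset
Bit 4: prefix='0' (no match yet)
Bit 5: prefix='00' (no match yet)
Bit 6: prefix='000' -> emit 'm', reset
Bit 7: prefix='0' (no match yet)
Bit 8: prefix='00' (no match yet)
Bit 9: prefix='001' -> emit 'k', reset
Bit 10: prefix='1' (no match yet)
Bit 11: prefix='11' -> emit 'l', reset
Bit 12: prefix='0' (no match yet)
Bit 13: prefix='00' (no match yet)
Bit 14: prefix='001' -> emit 'k', reset
Bit 15: prefix='0' (no match yet)
Bit 16: prefix='01' -> emit 'd', reset
Bit 17: prefix='1' (no match yet)
Bit 18: prefix='10' -> emit 'o', reset

Answer: 0 2 4 7 10 12 15 17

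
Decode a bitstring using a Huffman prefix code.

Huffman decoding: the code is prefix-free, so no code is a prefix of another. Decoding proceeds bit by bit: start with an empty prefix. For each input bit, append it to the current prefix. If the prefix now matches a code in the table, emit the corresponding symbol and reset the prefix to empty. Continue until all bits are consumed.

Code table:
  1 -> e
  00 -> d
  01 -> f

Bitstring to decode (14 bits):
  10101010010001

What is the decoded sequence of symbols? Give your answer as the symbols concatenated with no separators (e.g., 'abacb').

Answer: efffdedf

Derivation:
Bit 0: prefix='1' -> emit 'e', reset
Bit 1: prefix='0' (no match yet)
Bit 2: prefix='01' -> emit 'f', reset
Bit 3: prefix='0' (no match yet)
Bit 4: prefix='01' -> emit 'f', reset
Bit 5: prefix='0' (no match yet)
Bit 6: prefix='01' -> emit 'f', reset
Bit 7: prefix='0' (no match yet)
Bit 8: prefix='00' -> emit 'd', reset
Bit 9: prefix='1' -> emit 'e', reset
Bit 10: prefix='0' (no match yet)
Bit 11: prefix='00' -> emit 'd', reset
Bit 12: prefix='0' (no match yet)
Bit 13: prefix='01' -> emit 'f', reset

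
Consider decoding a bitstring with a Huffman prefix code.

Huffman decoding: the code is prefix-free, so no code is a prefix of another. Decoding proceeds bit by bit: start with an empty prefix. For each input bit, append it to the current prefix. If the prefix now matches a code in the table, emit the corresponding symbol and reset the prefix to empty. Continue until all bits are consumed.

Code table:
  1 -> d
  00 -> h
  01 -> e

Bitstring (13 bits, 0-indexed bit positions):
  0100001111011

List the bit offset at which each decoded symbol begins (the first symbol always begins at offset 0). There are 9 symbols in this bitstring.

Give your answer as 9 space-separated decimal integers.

Bit 0: prefix='0' (no match yet)
Bit 1: prefix='01' -> emit 'e', reset
Bit 2: prefix='0' (no match yet)
Bit 3: prefix='00' -> emit 'h', reset
Bit 4: prefix='0' (no match yet)
Bit 5: prefix='00' -> emit 'h', reset
Bit 6: prefix='1' -> emit 'd', reset
Bit 7: prefix='1' -> emit 'd', reset
Bit 8: prefix='1' -> emit 'd', reset
Bit 9: prefix='1' -> emit 'd', reset
Bit 10: prefix='0' (no match yet)
Bit 11: prefix='01' -> emit 'e', reset
Bit 12: prefix='1' -> emit 'd', reset

Answer: 0 2 4 6 7 8 9 10 12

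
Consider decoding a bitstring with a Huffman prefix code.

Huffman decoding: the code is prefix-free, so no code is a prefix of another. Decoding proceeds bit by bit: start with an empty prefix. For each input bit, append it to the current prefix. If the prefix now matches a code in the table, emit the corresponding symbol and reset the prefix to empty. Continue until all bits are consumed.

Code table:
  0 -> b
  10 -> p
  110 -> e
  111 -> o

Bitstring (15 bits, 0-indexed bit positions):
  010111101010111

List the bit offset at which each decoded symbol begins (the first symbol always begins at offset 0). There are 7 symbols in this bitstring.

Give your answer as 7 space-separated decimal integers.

Answer: 0 1 3 6 8 10 12

Derivation:
Bit 0: prefix='0' -> emit 'b', reset
Bit 1: prefix='1' (no match yet)
Bit 2: prefix='10' -> emit 'p', reset
Bit 3: prefix='1' (no match yet)
Bit 4: prefix='11' (no match yet)
Bit 5: prefix='111' -> emit 'o', reset
Bit 6: prefix='1' (no match yet)
Bit 7: prefix='10' -> emit 'p', reset
Bit 8: prefix='1' (no match yet)
Bit 9: prefix='10' -> emit 'p', reset
Bit 10: prefix='1' (no match yet)
Bit 11: prefix='10' -> emit 'p', reset
Bit 12: prefix='1' (no match yet)
Bit 13: prefix='11' (no match yet)
Bit 14: prefix='111' -> emit 'o', reset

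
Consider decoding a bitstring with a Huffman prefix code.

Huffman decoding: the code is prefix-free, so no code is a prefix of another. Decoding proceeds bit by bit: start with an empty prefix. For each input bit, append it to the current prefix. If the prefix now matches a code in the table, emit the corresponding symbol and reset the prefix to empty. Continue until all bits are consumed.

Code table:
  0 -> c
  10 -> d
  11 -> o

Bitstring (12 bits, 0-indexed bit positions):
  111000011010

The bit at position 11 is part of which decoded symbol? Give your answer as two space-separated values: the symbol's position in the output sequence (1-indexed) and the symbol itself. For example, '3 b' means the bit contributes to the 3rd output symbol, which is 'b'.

Bit 0: prefix='1' (no match yet)
Bit 1: prefix='11' -> emit 'o', reset
Bit 2: prefix='1' (no match yet)
Bit 3: prefix='10' -> emit 'd', reset
Bit 4: prefix='0' -> emit 'c', reset
Bit 5: prefix='0' -> emit 'c', reset
Bit 6: prefix='0' -> emit 'c', reset
Bit 7: prefix='1' (no match yet)
Bit 8: prefix='11' -> emit 'o', reset
Bit 9: prefix='0' -> emit 'c', reset
Bit 10: prefix='1' (no match yet)
Bit 11: prefix='10' -> emit 'd', reset

Answer: 8 d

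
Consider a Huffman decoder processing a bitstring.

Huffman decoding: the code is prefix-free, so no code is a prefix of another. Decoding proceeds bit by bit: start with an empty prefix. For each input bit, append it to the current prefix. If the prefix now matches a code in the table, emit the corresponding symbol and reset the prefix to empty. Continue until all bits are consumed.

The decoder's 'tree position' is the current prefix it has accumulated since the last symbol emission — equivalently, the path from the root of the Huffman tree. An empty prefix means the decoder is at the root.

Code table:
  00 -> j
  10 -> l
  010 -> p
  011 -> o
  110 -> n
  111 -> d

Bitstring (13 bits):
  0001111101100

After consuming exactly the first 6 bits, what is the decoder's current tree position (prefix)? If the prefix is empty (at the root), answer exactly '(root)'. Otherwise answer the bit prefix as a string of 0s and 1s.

Answer: 1

Derivation:
Bit 0: prefix='0' (no match yet)
Bit 1: prefix='00' -> emit 'j', reset
Bit 2: prefix='0' (no match yet)
Bit 3: prefix='01' (no match yet)
Bit 4: prefix='011' -> emit 'o', reset
Bit 5: prefix='1' (no match yet)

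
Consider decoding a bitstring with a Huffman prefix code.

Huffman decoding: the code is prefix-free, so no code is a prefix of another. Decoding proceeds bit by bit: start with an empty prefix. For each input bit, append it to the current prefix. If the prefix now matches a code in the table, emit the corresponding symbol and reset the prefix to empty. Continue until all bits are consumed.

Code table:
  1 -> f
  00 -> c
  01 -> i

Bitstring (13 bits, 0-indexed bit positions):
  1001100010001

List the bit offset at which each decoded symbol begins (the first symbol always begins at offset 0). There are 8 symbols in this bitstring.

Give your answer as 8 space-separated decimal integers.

Bit 0: prefix='1' -> emit 'f', reset
Bit 1: prefix='0' (no match yet)
Bit 2: prefix='00' -> emit 'c', reset
Bit 3: prefix='1' -> emit 'f', reset
Bit 4: prefix='1' -> emit 'f', reset
Bit 5: prefix='0' (no match yet)
Bit 6: prefix='00' -> emit 'c', reset
Bit 7: prefix='0' (no match yet)
Bit 8: prefix='01' -> emit 'i', reset
Bit 9: prefix='0' (no match yet)
Bit 10: prefix='00' -> emit 'c', reset
Bit 11: prefix='0' (no match yet)
Bit 12: prefix='01' -> emit 'i', reset

Answer: 0 1 3 4 5 7 9 11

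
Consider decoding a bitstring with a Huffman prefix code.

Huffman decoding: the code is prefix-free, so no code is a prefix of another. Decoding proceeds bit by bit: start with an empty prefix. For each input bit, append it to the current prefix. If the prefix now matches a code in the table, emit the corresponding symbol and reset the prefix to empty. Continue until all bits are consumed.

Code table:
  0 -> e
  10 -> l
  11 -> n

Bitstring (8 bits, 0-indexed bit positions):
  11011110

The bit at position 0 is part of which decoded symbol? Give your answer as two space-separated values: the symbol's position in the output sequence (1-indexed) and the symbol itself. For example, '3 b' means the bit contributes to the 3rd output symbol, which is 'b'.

Answer: 1 n

Derivation:
Bit 0: prefix='1' (no match yet)
Bit 1: prefix='11' -> emit 'n', reset
Bit 2: prefix='0' -> emit 'e', reset
Bit 3: prefix='1' (no match yet)
Bit 4: prefix='11' -> emit 'n', reset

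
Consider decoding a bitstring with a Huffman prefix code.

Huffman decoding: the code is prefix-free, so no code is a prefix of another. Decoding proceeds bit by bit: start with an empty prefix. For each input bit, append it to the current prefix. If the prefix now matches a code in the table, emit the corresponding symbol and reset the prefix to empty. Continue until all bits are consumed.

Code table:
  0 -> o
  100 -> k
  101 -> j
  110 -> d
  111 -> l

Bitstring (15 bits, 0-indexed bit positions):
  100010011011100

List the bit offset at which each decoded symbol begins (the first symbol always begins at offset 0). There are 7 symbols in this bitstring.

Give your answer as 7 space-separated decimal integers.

Bit 0: prefix='1' (no match yet)
Bit 1: prefix='10' (no match yet)
Bit 2: prefix='100' -> emit 'k', reset
Bit 3: prefix='0' -> emit 'o', reset
Bit 4: prefix='1' (no match yet)
Bit 5: prefix='10' (no match yet)
Bit 6: prefix='100' -> emit 'k', reset
Bit 7: prefix='1' (no match yet)
Bit 8: prefix='11' (no match yet)
Bit 9: prefix='110' -> emit 'd', reset
Bit 10: prefix='1' (no match yet)
Bit 11: prefix='11' (no match yet)
Bit 12: prefix='111' -> emit 'l', reset
Bit 13: prefix='0' -> emit 'o', reset
Bit 14: prefix='0' -> emit 'o', reset

Answer: 0 3 4 7 10 13 14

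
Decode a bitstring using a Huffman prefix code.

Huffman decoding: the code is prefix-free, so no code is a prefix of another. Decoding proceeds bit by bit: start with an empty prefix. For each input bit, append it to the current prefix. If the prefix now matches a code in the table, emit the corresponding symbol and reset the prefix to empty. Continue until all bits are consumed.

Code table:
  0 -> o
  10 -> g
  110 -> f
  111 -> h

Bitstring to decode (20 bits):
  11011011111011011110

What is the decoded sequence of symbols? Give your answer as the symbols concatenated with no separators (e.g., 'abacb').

Bit 0: prefix='1' (no match yet)
Bit 1: prefix='11' (no match yet)
Bit 2: prefix='110' -> emit 'f', reset
Bit 3: prefix='1' (no match yet)
Bit 4: prefix='11' (no match yet)
Bit 5: prefix='110' -> emit 'f', reset
Bit 6: prefix='1' (no match yet)
Bit 7: prefix='11' (no match yet)
Bit 8: prefix='111' -> emit 'h', reset
Bit 9: prefix='1' (no match yet)
Bit 10: prefix='11' (no match yet)
Bit 11: prefix='110' -> emit 'f', reset
Bit 12: prefix='1' (no match yet)
Bit 13: prefix='11' (no match yet)
Bit 14: prefix='110' -> emit 'f', reset
Bit 15: prefix='1' (no match yet)
Bit 16: prefix='11' (no match yet)
Bit 17: prefix='111' -> emit 'h', reset
Bit 18: prefix='1' (no match yet)
Bit 19: prefix='10' -> emit 'g', reset

Answer: ffhffhg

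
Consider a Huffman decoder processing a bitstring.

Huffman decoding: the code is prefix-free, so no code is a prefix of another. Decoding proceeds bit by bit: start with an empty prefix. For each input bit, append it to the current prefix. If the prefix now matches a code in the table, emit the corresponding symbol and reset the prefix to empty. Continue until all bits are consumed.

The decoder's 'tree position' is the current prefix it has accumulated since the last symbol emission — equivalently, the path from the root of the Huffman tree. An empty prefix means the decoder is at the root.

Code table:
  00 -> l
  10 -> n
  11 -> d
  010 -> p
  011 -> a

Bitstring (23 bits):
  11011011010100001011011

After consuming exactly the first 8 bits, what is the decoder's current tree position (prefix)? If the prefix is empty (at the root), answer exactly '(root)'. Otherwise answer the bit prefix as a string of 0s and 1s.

Bit 0: prefix='1' (no match yet)
Bit 1: prefix='11' -> emit 'd', reset
Bit 2: prefix='0' (no match yet)
Bit 3: prefix='01' (no match yet)
Bit 4: prefix='011' -> emit 'a', reset
Bit 5: prefix='0' (no match yet)
Bit 6: prefix='01' (no match yet)
Bit 7: prefix='011' -> emit 'a', reset

Answer: (root)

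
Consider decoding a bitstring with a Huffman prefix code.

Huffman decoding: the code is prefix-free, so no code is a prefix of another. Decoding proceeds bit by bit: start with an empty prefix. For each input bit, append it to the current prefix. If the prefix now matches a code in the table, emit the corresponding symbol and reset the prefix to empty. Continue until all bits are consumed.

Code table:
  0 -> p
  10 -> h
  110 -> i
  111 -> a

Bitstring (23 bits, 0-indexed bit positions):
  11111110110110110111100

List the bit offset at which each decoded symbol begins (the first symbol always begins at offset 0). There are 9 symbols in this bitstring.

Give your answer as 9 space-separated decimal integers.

Answer: 0 3 6 8 11 14 17 20 22

Derivation:
Bit 0: prefix='1' (no match yet)
Bit 1: prefix='11' (no match yet)
Bit 2: prefix='111' -> emit 'a', reset
Bit 3: prefix='1' (no match yet)
Bit 4: prefix='11' (no match yet)
Bit 5: prefix='111' -> emit 'a', reset
Bit 6: prefix='1' (no match yet)
Bit 7: prefix='10' -> emit 'h', reset
Bit 8: prefix='1' (no match yet)
Bit 9: prefix='11' (no match yet)
Bit 10: prefix='110' -> emit 'i', reset
Bit 11: prefix='1' (no match yet)
Bit 12: prefix='11' (no match yet)
Bit 13: prefix='110' -> emit 'i', reset
Bit 14: prefix='1' (no match yet)
Bit 15: prefix='11' (no match yet)
Bit 16: prefix='110' -> emit 'i', reset
Bit 17: prefix='1' (no match yet)
Bit 18: prefix='11' (no match yet)
Bit 19: prefix='111' -> emit 'a', reset
Bit 20: prefix='1' (no match yet)
Bit 21: prefix='10' -> emit 'h', reset
Bit 22: prefix='0' -> emit 'p', reset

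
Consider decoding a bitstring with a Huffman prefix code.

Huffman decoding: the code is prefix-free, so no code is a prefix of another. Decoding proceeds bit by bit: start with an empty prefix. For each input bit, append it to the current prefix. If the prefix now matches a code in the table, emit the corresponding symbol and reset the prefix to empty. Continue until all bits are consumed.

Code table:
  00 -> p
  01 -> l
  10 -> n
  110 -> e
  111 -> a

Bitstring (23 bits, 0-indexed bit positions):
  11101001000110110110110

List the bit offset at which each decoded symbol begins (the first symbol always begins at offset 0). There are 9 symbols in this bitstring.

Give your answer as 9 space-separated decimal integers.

Bit 0: prefix='1' (no match yet)
Bit 1: prefix='11' (no match yet)
Bit 2: prefix='111' -> emit 'a', reset
Bit 3: prefix='0' (no match yet)
Bit 4: prefix='01' -> emit 'l', reset
Bit 5: prefix='0' (no match yet)
Bit 6: prefix='00' -> emit 'p', reset
Bit 7: prefix='1' (no match yet)
Bit 8: prefix='10' -> emit 'n', reset
Bit 9: prefix='0' (no match yet)
Bit 10: prefix='00' -> emit 'p', reset
Bit 11: prefix='1' (no match yet)
Bit 12: prefix='11' (no match yet)
Bit 13: prefix='110' -> emit 'e', reset
Bit 14: prefix='1' (no match yet)
Bit 15: prefix='11' (no match yet)
Bit 16: prefix='110' -> emit 'e', reset
Bit 17: prefix='1' (no match yet)
Bit 18: prefix='11' (no match yet)
Bit 19: prefix='110' -> emit 'e', reset
Bit 20: prefix='1' (no match yet)
Bit 21: prefix='11' (no match yet)
Bit 22: prefix='110' -> emit 'e', reset

Answer: 0 3 5 7 9 11 14 17 20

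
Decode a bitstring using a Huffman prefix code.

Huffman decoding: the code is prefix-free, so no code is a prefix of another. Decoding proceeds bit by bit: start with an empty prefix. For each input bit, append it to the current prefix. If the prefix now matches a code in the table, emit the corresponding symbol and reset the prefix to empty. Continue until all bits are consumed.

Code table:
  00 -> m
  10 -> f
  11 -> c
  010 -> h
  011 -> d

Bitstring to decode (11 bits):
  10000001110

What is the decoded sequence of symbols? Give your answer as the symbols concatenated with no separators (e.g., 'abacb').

Answer: fmmdf

Derivation:
Bit 0: prefix='1' (no match yet)
Bit 1: prefix='10' -> emit 'f', reset
Bit 2: prefix='0' (no match yet)
Bit 3: prefix='00' -> emit 'm', reset
Bit 4: prefix='0' (no match yet)
Bit 5: prefix='00' -> emit 'm', reset
Bit 6: prefix='0' (no match yet)
Bit 7: prefix='01' (no match yet)
Bit 8: prefix='011' -> emit 'd', reset
Bit 9: prefix='1' (no match yet)
Bit 10: prefix='10' -> emit 'f', reset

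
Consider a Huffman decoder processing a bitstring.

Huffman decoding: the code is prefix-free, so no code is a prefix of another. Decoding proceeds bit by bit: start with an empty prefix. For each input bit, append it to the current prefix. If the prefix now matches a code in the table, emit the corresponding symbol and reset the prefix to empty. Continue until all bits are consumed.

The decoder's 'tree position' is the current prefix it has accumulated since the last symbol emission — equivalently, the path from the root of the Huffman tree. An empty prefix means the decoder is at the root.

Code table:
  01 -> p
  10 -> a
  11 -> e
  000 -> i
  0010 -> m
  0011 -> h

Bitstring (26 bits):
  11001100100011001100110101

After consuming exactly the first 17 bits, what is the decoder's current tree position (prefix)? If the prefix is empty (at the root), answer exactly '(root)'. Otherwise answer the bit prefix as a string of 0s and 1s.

Answer: 001

Derivation:
Bit 0: prefix='1' (no match yet)
Bit 1: prefix='11' -> emit 'e', reset
Bit 2: prefix='0' (no match yet)
Bit 3: prefix='00' (no match yet)
Bit 4: prefix='001' (no match yet)
Bit 5: prefix='0011' -> emit 'h', reset
Bit 6: prefix='0' (no match yet)
Bit 7: prefix='00' (no match yet)
Bit 8: prefix='001' (no match yet)
Bit 9: prefix='0010' -> emit 'm', reset
Bit 10: prefix='0' (no match yet)
Bit 11: prefix='00' (no match yet)
Bit 12: prefix='001' (no match yet)
Bit 13: prefix='0011' -> emit 'h', reset
Bit 14: prefix='0' (no match yet)
Bit 15: prefix='00' (no match yet)
Bit 16: prefix='001' (no match yet)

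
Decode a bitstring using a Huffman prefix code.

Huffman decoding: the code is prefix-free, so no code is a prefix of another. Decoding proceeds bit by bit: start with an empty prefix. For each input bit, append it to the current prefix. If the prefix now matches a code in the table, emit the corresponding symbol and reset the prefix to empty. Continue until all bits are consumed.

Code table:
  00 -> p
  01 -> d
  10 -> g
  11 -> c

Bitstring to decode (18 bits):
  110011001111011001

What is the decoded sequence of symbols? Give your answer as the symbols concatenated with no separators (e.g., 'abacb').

Answer: cpcpccdgd

Derivation:
Bit 0: prefix='1' (no match yet)
Bit 1: prefix='11' -> emit 'c', reset
Bit 2: prefix='0' (no match yet)
Bit 3: prefix='00' -> emit 'p', reset
Bit 4: prefix='1' (no match yet)
Bit 5: prefix='11' -> emit 'c', reset
Bit 6: prefix='0' (no match yet)
Bit 7: prefix='00' -> emit 'p', reset
Bit 8: prefix='1' (no match yet)
Bit 9: prefix='11' -> emit 'c', reset
Bit 10: prefix='1' (no match yet)
Bit 11: prefix='11' -> emit 'c', reset
Bit 12: prefix='0' (no match yet)
Bit 13: prefix='01' -> emit 'd', reset
Bit 14: prefix='1' (no match yet)
Bit 15: prefix='10' -> emit 'g', reset
Bit 16: prefix='0' (no match yet)
Bit 17: prefix='01' -> emit 'd', reset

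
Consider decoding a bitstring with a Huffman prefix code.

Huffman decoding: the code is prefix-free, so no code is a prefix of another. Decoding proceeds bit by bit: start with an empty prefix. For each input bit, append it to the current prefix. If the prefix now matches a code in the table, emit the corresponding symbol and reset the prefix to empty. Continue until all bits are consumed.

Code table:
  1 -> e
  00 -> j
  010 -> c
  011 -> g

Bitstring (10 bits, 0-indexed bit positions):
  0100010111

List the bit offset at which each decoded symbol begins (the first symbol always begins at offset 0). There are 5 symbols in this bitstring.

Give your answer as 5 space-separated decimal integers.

Answer: 0 3 5 6 9

Derivation:
Bit 0: prefix='0' (no match yet)
Bit 1: prefix='01' (no match yet)
Bit 2: prefix='010' -> emit 'c', reset
Bit 3: prefix='0' (no match yet)
Bit 4: prefix='00' -> emit 'j', reset
Bit 5: prefix='1' -> emit 'e', reset
Bit 6: prefix='0' (no match yet)
Bit 7: prefix='01' (no match yet)
Bit 8: prefix='011' -> emit 'g', reset
Bit 9: prefix='1' -> emit 'e', reset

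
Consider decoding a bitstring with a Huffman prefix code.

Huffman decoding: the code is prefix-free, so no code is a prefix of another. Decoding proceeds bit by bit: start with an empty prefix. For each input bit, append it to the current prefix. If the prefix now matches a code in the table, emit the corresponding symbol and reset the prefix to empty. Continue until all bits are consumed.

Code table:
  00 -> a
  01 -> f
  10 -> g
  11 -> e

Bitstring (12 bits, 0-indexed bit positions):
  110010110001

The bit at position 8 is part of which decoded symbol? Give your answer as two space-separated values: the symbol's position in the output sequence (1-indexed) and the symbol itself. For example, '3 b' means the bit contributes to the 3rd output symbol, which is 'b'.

Answer: 5 a

Derivation:
Bit 0: prefix='1' (no match yet)
Bit 1: prefix='11' -> emit 'e', reset
Bit 2: prefix='0' (no match yet)
Bit 3: prefix='00' -> emit 'a', reset
Bit 4: prefix='1' (no match yet)
Bit 5: prefix='10' -> emit 'g', reset
Bit 6: prefix='1' (no match yet)
Bit 7: prefix='11' -> emit 'e', reset
Bit 8: prefix='0' (no match yet)
Bit 9: prefix='00' -> emit 'a', reset
Bit 10: prefix='0' (no match yet)
Bit 11: prefix='01' -> emit 'f', reset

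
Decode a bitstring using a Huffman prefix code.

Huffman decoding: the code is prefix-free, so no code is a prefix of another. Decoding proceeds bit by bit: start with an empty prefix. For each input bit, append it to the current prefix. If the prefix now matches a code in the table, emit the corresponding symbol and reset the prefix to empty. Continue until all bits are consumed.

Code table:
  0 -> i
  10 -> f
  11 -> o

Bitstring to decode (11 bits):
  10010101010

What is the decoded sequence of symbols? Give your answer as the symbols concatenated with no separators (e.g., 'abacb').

Bit 0: prefix='1' (no match yet)
Bit 1: prefix='10' -> emit 'f', reset
Bit 2: prefix='0' -> emit 'i', reset
Bit 3: prefix='1' (no match yet)
Bit 4: prefix='10' -> emit 'f', reset
Bit 5: prefix='1' (no match yet)
Bit 6: prefix='10' -> emit 'f', reset
Bit 7: prefix='1' (no match yet)
Bit 8: prefix='10' -> emit 'f', reset
Bit 9: prefix='1' (no match yet)
Bit 10: prefix='10' -> emit 'f', reset

Answer: fiffff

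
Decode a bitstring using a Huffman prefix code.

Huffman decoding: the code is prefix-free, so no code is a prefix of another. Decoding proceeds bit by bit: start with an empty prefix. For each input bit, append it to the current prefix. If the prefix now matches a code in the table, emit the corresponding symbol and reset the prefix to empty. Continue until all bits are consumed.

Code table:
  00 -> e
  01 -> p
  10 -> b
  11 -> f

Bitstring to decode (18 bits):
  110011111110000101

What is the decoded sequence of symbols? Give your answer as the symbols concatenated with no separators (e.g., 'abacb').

Answer: fefffbepp

Derivation:
Bit 0: prefix='1' (no match yet)
Bit 1: prefix='11' -> emit 'f', reset
Bit 2: prefix='0' (no match yet)
Bit 3: prefix='00' -> emit 'e', reset
Bit 4: prefix='1' (no match yet)
Bit 5: prefix='11' -> emit 'f', reset
Bit 6: prefix='1' (no match yet)
Bit 7: prefix='11' -> emit 'f', reset
Bit 8: prefix='1' (no match yet)
Bit 9: prefix='11' -> emit 'f', reset
Bit 10: prefix='1' (no match yet)
Bit 11: prefix='10' -> emit 'b', reset
Bit 12: prefix='0' (no match yet)
Bit 13: prefix='00' -> emit 'e', reset
Bit 14: prefix='0' (no match yet)
Bit 15: prefix='01' -> emit 'p', reset
Bit 16: prefix='0' (no match yet)
Bit 17: prefix='01' -> emit 'p', reset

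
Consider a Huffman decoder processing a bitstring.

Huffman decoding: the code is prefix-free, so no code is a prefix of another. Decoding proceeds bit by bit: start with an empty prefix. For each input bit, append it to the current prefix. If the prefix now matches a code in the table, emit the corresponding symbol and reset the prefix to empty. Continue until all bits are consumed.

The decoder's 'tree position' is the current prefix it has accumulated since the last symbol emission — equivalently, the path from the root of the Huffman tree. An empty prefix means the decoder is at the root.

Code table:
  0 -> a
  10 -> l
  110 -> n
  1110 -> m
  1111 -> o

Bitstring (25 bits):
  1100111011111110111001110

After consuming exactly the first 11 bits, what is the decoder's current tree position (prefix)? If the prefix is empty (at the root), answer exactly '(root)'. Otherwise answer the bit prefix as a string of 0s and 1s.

Answer: 111

Derivation:
Bit 0: prefix='1' (no match yet)
Bit 1: prefix='11' (no match yet)
Bit 2: prefix='110' -> emit 'n', reset
Bit 3: prefix='0' -> emit 'a', reset
Bit 4: prefix='1' (no match yet)
Bit 5: prefix='11' (no match yet)
Bit 6: prefix='111' (no match yet)
Bit 7: prefix='1110' -> emit 'm', reset
Bit 8: prefix='1' (no match yet)
Bit 9: prefix='11' (no match yet)
Bit 10: prefix='111' (no match yet)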